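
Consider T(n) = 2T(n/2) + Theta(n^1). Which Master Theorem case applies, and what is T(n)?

Master Theorem for T(n) = 2T(n/2) + O(n^1):

a = 2, b = 2, c = 1
log_b(a) = log_2(2) = 1.0000

Case 2: c = 1 = log_2(2) = 1.0000
T(n) = O(n^1 log n) = O(n log n)

For T(n) = 2T(n/2) + O(n^1): log_2(2) = 1.0000. This is Case 2 of the Master Theorem (c = log_b(a), equal work at all levels), giving O(n log n).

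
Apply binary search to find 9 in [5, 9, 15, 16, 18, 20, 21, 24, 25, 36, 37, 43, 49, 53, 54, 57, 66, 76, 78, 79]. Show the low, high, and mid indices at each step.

Binary search for 9 in [5, 9, 15, 16, 18, 20, 21, 24, 25, 36, 37, 43, 49, 53, 54, 57, 66, 76, 78, 79]:

lo=0, hi=19, mid=9, arr[mid]=36 -> 36 > 9, search left half
lo=0, hi=8, mid=4, arr[mid]=18 -> 18 > 9, search left half
lo=0, hi=3, mid=1, arr[mid]=9 -> Found target at index 1!

Binary search finds 9 at index 1 after 3 comparisons. The search repeatedly halves the search space by comparing with the middle element.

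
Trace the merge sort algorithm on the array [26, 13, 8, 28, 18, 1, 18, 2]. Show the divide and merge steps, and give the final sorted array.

Merge sort trace:

Split: [26, 13, 8, 28, 18, 1, 18, 2] -> [26, 13, 8, 28] and [18, 1, 18, 2]
  Split: [26, 13, 8, 28] -> [26, 13] and [8, 28]
    Split: [26, 13] -> [26] and [13]
    Merge: [26] + [13] -> [13, 26]
    Split: [8, 28] -> [8] and [28]
    Merge: [8] + [28] -> [8, 28]
  Merge: [13, 26] + [8, 28] -> [8, 13, 26, 28]
  Split: [18, 1, 18, 2] -> [18, 1] and [18, 2]
    Split: [18, 1] -> [18] and [1]
    Merge: [18] + [1] -> [1, 18]
    Split: [18, 2] -> [18] and [2]
    Merge: [18] + [2] -> [2, 18]
  Merge: [1, 18] + [2, 18] -> [1, 2, 18, 18]
Merge: [8, 13, 26, 28] + [1, 2, 18, 18] -> [1, 2, 8, 13, 18, 18, 26, 28]

Final sorted array: [1, 2, 8, 13, 18, 18, 26, 28]

The merge sort proceeds by recursively splitting the array and merging sorted halves.
After all merges, the sorted array is [1, 2, 8, 13, 18, 18, 26, 28].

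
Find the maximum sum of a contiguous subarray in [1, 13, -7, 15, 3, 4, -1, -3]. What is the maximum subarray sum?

Using Kadane's algorithm on [1, 13, -7, 15, 3, 4, -1, -3]:

Scanning through the array:
Position 1 (value 13): max_ending_here = 14, max_so_far = 14
Position 2 (value -7): max_ending_here = 7, max_so_far = 14
Position 3 (value 15): max_ending_here = 22, max_so_far = 22
Position 4 (value 3): max_ending_here = 25, max_so_far = 25
Position 5 (value 4): max_ending_here = 29, max_so_far = 29
Position 6 (value -1): max_ending_here = 28, max_so_far = 29
Position 7 (value -3): max_ending_here = 25, max_so_far = 29

Maximum subarray: [1, 13, -7, 15, 3, 4]
Maximum sum: 29

The maximum subarray is [1, 13, -7, 15, 3, 4] with sum 29. This subarray runs from index 0 to index 5.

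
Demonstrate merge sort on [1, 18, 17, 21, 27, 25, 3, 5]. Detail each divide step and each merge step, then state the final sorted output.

Merge sort trace:

Split: [1, 18, 17, 21, 27, 25, 3, 5] -> [1, 18, 17, 21] and [27, 25, 3, 5]
  Split: [1, 18, 17, 21] -> [1, 18] and [17, 21]
    Split: [1, 18] -> [1] and [18]
    Merge: [1] + [18] -> [1, 18]
    Split: [17, 21] -> [17] and [21]
    Merge: [17] + [21] -> [17, 21]
  Merge: [1, 18] + [17, 21] -> [1, 17, 18, 21]
  Split: [27, 25, 3, 5] -> [27, 25] and [3, 5]
    Split: [27, 25] -> [27] and [25]
    Merge: [27] + [25] -> [25, 27]
    Split: [3, 5] -> [3] and [5]
    Merge: [3] + [5] -> [3, 5]
  Merge: [25, 27] + [3, 5] -> [3, 5, 25, 27]
Merge: [1, 17, 18, 21] + [3, 5, 25, 27] -> [1, 3, 5, 17, 18, 21, 25, 27]

Final sorted array: [1, 3, 5, 17, 18, 21, 25, 27]

The merge sort proceeds by recursively splitting the array and merging sorted halves.
After all merges, the sorted array is [1, 3, 5, 17, 18, 21, 25, 27].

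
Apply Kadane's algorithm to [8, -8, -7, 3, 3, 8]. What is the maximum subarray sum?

Using Kadane's algorithm on [8, -8, -7, 3, 3, 8]:

Scanning through the array:
Position 1 (value -8): max_ending_here = 0, max_so_far = 8
Position 2 (value -7): max_ending_here = -7, max_so_far = 8
Position 3 (value 3): max_ending_here = 3, max_so_far = 8
Position 4 (value 3): max_ending_here = 6, max_so_far = 8
Position 5 (value 8): max_ending_here = 14, max_so_far = 14

Maximum subarray: [3, 3, 8]
Maximum sum: 14

The maximum subarray is [3, 3, 8] with sum 14. This subarray runs from index 3 to index 5.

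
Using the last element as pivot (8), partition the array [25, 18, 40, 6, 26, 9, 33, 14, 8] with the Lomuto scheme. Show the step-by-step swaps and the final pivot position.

Lomuto partition with pivot = 8:

Initial array: [25, 18, 40, 6, 26, 9, 33, 14, 8]

arr[0]=25 > 8: no swap
arr[1]=18 > 8: no swap
arr[2]=40 > 8: no swap
arr[3]=6 <= 8: swap with position 0, array becomes [6, 18, 40, 25, 26, 9, 33, 14, 8]
arr[4]=26 > 8: no swap
arr[5]=9 > 8: no swap
arr[6]=33 > 8: no swap
arr[7]=14 > 8: no swap

Place pivot at position 1: [6, 8, 40, 25, 26, 9, 33, 14, 18]
Pivot position: 1

After partitioning with pivot 8, the array becomes [6, 8, 40, 25, 26, 9, 33, 14, 18]. The pivot is placed at index 1. All elements to the left of the pivot are <= 8, and all elements to the right are > 8.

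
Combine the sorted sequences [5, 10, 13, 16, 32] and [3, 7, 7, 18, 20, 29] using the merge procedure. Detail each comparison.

Merging process:

Compare 5 vs 3: take 3 from right. Merged: [3]
Compare 5 vs 7: take 5 from left. Merged: [3, 5]
Compare 10 vs 7: take 7 from right. Merged: [3, 5, 7]
Compare 10 vs 7: take 7 from right. Merged: [3, 5, 7, 7]
Compare 10 vs 18: take 10 from left. Merged: [3, 5, 7, 7, 10]
Compare 13 vs 18: take 13 from left. Merged: [3, 5, 7, 7, 10, 13]
Compare 16 vs 18: take 16 from left. Merged: [3, 5, 7, 7, 10, 13, 16]
Compare 32 vs 18: take 18 from right. Merged: [3, 5, 7, 7, 10, 13, 16, 18]
Compare 32 vs 20: take 20 from right. Merged: [3, 5, 7, 7, 10, 13, 16, 18, 20]
Compare 32 vs 29: take 29 from right. Merged: [3, 5, 7, 7, 10, 13, 16, 18, 20, 29]
Append remaining from left: [32]. Merged: [3, 5, 7, 7, 10, 13, 16, 18, 20, 29, 32]

Final merged array: [3, 5, 7, 7, 10, 13, 16, 18, 20, 29, 32]
Total comparisons: 10

The merged array is [3, 5, 7, 7, 10, 13, 16, 18, 20, 29, 32], requiring 10 comparisons. The merge step runs in O(n) time where n is the total number of elements.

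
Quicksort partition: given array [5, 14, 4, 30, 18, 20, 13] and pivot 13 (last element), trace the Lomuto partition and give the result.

Lomuto partition with pivot = 13:

Initial array: [5, 14, 4, 30, 18, 20, 13]

arr[0]=5 <= 13: swap with position 0, array becomes [5, 14, 4, 30, 18, 20, 13]
arr[1]=14 > 13: no swap
arr[2]=4 <= 13: swap with position 1, array becomes [5, 4, 14, 30, 18, 20, 13]
arr[3]=30 > 13: no swap
arr[4]=18 > 13: no swap
arr[5]=20 > 13: no swap

Place pivot at position 2: [5, 4, 13, 30, 18, 20, 14]
Pivot position: 2

After partitioning with pivot 13, the array becomes [5, 4, 13, 30, 18, 20, 14]. The pivot is placed at index 2. All elements to the left of the pivot are <= 13, and all elements to the right are > 13.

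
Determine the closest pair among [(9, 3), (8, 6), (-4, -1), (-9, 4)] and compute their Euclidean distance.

Computing all pairwise distances among 4 points:

d((9, 3), (8, 6)) = 3.1623 <-- minimum
d((9, 3), (-4, -1)) = 13.6015
d((9, 3), (-9, 4)) = 18.0278
d((8, 6), (-4, -1)) = 13.8924
d((8, 6), (-9, 4)) = 17.1172
d((-4, -1), (-9, 4)) = 7.0711

Closest pair: (9, 3) and (8, 6) with distance 3.1623

The closest pair is (9, 3) and (8, 6) with Euclidean distance 3.1623. For 4 points, brute-force pairwise comparison is shown above. For large n, the divide-and-conquer algorithm (sort by x, recurse on halves, check the dividing strip) achieves O(n log n).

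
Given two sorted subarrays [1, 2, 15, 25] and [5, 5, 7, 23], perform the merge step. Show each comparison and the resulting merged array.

Merging process:

Compare 1 vs 5: take 1 from left. Merged: [1]
Compare 2 vs 5: take 2 from left. Merged: [1, 2]
Compare 15 vs 5: take 5 from right. Merged: [1, 2, 5]
Compare 15 vs 5: take 5 from right. Merged: [1, 2, 5, 5]
Compare 15 vs 7: take 7 from right. Merged: [1, 2, 5, 5, 7]
Compare 15 vs 23: take 15 from left. Merged: [1, 2, 5, 5, 7, 15]
Compare 25 vs 23: take 23 from right. Merged: [1, 2, 5, 5, 7, 15, 23]
Append remaining from left: [25]. Merged: [1, 2, 5, 5, 7, 15, 23, 25]

Final merged array: [1, 2, 5, 5, 7, 15, 23, 25]
Total comparisons: 7

The merged array is [1, 2, 5, 5, 7, 15, 23, 25], requiring 7 comparisons. The merge step runs in O(n) time where n is the total number of elements.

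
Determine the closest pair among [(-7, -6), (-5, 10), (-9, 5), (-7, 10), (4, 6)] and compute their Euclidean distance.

Computing all pairwise distances among 5 points:

d((-7, -6), (-5, 10)) = 16.1245
d((-7, -6), (-9, 5)) = 11.1803
d((-7, -6), (-7, 10)) = 16.0
d((-7, -6), (4, 6)) = 16.2788
d((-5, 10), (-9, 5)) = 6.4031
d((-5, 10), (-7, 10)) = 2.0 <-- minimum
d((-5, 10), (4, 6)) = 9.8489
d((-9, 5), (-7, 10)) = 5.3852
d((-9, 5), (4, 6)) = 13.0384
d((-7, 10), (4, 6)) = 11.7047

Closest pair: (-5, 10) and (-7, 10) with distance 2.0

The closest pair is (-5, 10) and (-7, 10) with Euclidean distance 2.0. For 5 points, brute-force pairwise comparison is shown above. For large n, the divide-and-conquer algorithm (sort by x, recurse on halves, check the dividing strip) achieves O(n log n).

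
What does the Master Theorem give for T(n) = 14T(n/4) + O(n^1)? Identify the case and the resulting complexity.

Master Theorem for T(n) = 14T(n/4) + O(n^1):

a = 14, b = 4, c = 1
log_b(a) = log_4(14) = 1.9037

Case 1: c = 1 < log_4(14) = 1.9037
T(n) = O(n^(log_4 14))

For T(n) = 14T(n/4) + O(n^1): log_4(14) = 1.9037. This is Case 1 of the Master Theorem (c < log_b(a), work dominated by leaves), giving O(n^(log_4 14)).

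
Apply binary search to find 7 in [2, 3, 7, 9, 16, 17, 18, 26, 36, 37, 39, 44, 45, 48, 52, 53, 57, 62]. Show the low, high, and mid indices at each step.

Binary search for 7 in [2, 3, 7, 9, 16, 17, 18, 26, 36, 37, 39, 44, 45, 48, 52, 53, 57, 62]:

lo=0, hi=17, mid=8, arr[mid]=36 -> 36 > 7, search left half
lo=0, hi=7, mid=3, arr[mid]=9 -> 9 > 7, search left half
lo=0, hi=2, mid=1, arr[mid]=3 -> 3 < 7, search right half
lo=2, hi=2, mid=2, arr[mid]=7 -> Found target at index 2!

Binary search finds 7 at index 2 after 4 comparisons. The search repeatedly halves the search space by comparing with the middle element.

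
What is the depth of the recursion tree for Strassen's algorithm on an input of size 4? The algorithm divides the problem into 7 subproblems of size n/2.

For divide and conquer with division factor 2:

Problem sizes at each level:
Level 0: 4
Level 1: 2
Level 2: 1

The root is level 0 and the size-1 base case is level 2 (the tree spans levels 0 through 2, i.e. 3 levels counting the root), so the depth is the number of divisions: log_2(4) = 2

The recursion tree depth is log_2(4) = 2. At each level, the problem size is divided by 2, so it takes 2 divisions to reduce to a base case of size 1. The algorithm makes 7 recursive calls at each level.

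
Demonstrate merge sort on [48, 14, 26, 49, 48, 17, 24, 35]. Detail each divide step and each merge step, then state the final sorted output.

Merge sort trace:

Split: [48, 14, 26, 49, 48, 17, 24, 35] -> [48, 14, 26, 49] and [48, 17, 24, 35]
  Split: [48, 14, 26, 49] -> [48, 14] and [26, 49]
    Split: [48, 14] -> [48] and [14]
    Merge: [48] + [14] -> [14, 48]
    Split: [26, 49] -> [26] and [49]
    Merge: [26] + [49] -> [26, 49]
  Merge: [14, 48] + [26, 49] -> [14, 26, 48, 49]
  Split: [48, 17, 24, 35] -> [48, 17] and [24, 35]
    Split: [48, 17] -> [48] and [17]
    Merge: [48] + [17] -> [17, 48]
    Split: [24, 35] -> [24] and [35]
    Merge: [24] + [35] -> [24, 35]
  Merge: [17, 48] + [24, 35] -> [17, 24, 35, 48]
Merge: [14, 26, 48, 49] + [17, 24, 35, 48] -> [14, 17, 24, 26, 35, 48, 48, 49]

Final sorted array: [14, 17, 24, 26, 35, 48, 48, 49]

The merge sort proceeds by recursively splitting the array and merging sorted halves.
After all merges, the sorted array is [14, 17, 24, 26, 35, 48, 48, 49].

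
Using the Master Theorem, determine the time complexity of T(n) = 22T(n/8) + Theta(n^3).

Master Theorem for T(n) = 22T(n/8) + O(n^3):

a = 22, b = 8, c = 3
log_b(a) = log_8(22) = 1.4865

Case 3: c = 3 > log_8(22) = 1.4865
T(n) = O(n^3) = O(n^3)

For T(n) = 22T(n/8) + O(n^3): log_8(22) = 1.4865. This is Case 3 of the Master Theorem (c > log_b(a), work dominated by root), giving O(n^3).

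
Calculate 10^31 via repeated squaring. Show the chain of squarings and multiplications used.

Computing 10^31 by squaring (build up from 10^1; each line after the first costs one multiplication):

10^1 = 10
10^2 = (10^1)^2 = 10^2 = 100
10^3 = 10 * 10^2 = 10 * 100 = 1000
10^6 = (10^3)^2 = 1000^2 = 1000000
10^7 = 10 * 10^6 = 10 * 1000000 = 10000000
10^14 = (10^7)^2 = 10000000^2 = 100000000000000
10^15 = 10 * 10^14 = 10 * 100000000000000 = 1000000000000000
10^30 = (10^15)^2 = 1000000000000000^2 = 1000000000000000000000000000000
10^31 = 10 * 10^30 = 10 * 1000000000000000000000000000000 = 10000000000000000000000000000000

Result: 10000000000000000000000000000000
Multiplications needed: 8 (8 lines after 10^1)

10^31 = 10000000000000000000000000000000. Using exponentiation by squaring, this requires 8 multiplications. The key idea: if the exponent is even, square the half-power; if odd, multiply by the base once.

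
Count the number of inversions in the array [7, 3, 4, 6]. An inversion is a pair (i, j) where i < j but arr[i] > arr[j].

Finding inversions in [7, 3, 4, 6]:

(0, 1): arr[0]=7 > arr[1]=3
(0, 2): arr[0]=7 > arr[2]=4
(0, 3): arr[0]=7 > arr[3]=6

Total inversions: 3

The array has 3 inversion(s): (0,1), (0,2), (0,3). Each pair (i,j) satisfies i < j and arr[i] > arr[j].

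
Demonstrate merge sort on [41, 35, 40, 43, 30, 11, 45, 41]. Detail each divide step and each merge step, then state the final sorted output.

Merge sort trace:

Split: [41, 35, 40, 43, 30, 11, 45, 41] -> [41, 35, 40, 43] and [30, 11, 45, 41]
  Split: [41, 35, 40, 43] -> [41, 35] and [40, 43]
    Split: [41, 35] -> [41] and [35]
    Merge: [41] + [35] -> [35, 41]
    Split: [40, 43] -> [40] and [43]
    Merge: [40] + [43] -> [40, 43]
  Merge: [35, 41] + [40, 43] -> [35, 40, 41, 43]
  Split: [30, 11, 45, 41] -> [30, 11] and [45, 41]
    Split: [30, 11] -> [30] and [11]
    Merge: [30] + [11] -> [11, 30]
    Split: [45, 41] -> [45] and [41]
    Merge: [45] + [41] -> [41, 45]
  Merge: [11, 30] + [41, 45] -> [11, 30, 41, 45]
Merge: [35, 40, 41, 43] + [11, 30, 41, 45] -> [11, 30, 35, 40, 41, 41, 43, 45]

Final sorted array: [11, 30, 35, 40, 41, 41, 43, 45]

The merge sort proceeds by recursively splitting the array and merging sorted halves.
After all merges, the sorted array is [11, 30, 35, 40, 41, 41, 43, 45].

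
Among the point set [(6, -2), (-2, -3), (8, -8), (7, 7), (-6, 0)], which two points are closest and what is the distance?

Computing all pairwise distances among 5 points:

d((6, -2), (-2, -3)) = 8.0623
d((6, -2), (8, -8)) = 6.3246
d((6, -2), (7, 7)) = 9.0554
d((6, -2), (-6, 0)) = 12.1655
d((-2, -3), (8, -8)) = 11.1803
d((-2, -3), (7, 7)) = 13.4536
d((-2, -3), (-6, 0)) = 5.0 <-- minimum
d((8, -8), (7, 7)) = 15.0333
d((8, -8), (-6, 0)) = 16.1245
d((7, 7), (-6, 0)) = 14.7648

Closest pair: (-2, -3) and (-6, 0) with distance 5.0

The closest pair is (-2, -3) and (-6, 0) with Euclidean distance 5.0. For 5 points, brute-force pairwise comparison is shown above. For large n, the divide-and-conquer algorithm (sort by x, recurse on halves, check the dividing strip) achieves O(n log n).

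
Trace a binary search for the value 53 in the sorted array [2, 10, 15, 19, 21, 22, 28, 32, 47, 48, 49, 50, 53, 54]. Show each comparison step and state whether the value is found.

Binary search for 53 in [2, 10, 15, 19, 21, 22, 28, 32, 47, 48, 49, 50, 53, 54]:

lo=0, hi=13, mid=6, arr[mid]=28 -> 28 < 53, search right half
lo=7, hi=13, mid=10, arr[mid]=49 -> 49 < 53, search right half
lo=11, hi=13, mid=12, arr[mid]=53 -> Found target at index 12!

Binary search finds 53 at index 12 after 3 comparisons. The search repeatedly halves the search space by comparing with the middle element.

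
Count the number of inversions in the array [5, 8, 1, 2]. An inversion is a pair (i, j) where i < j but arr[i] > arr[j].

Finding inversions in [5, 8, 1, 2]:

(0, 2): arr[0]=5 > arr[2]=1
(0, 3): arr[0]=5 > arr[3]=2
(1, 2): arr[1]=8 > arr[2]=1
(1, 3): arr[1]=8 > arr[3]=2

Total inversions: 4

The array has 4 inversion(s): (0,2), (0,3), (1,2), (1,3). Each pair (i,j) satisfies i < j and arr[i] > arr[j].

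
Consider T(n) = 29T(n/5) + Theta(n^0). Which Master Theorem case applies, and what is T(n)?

Master Theorem for T(n) = 29T(n/5) + O(n^0):

a = 29, b = 5, c = 0
log_b(a) = log_5(29) = 2.0922

Case 1: c = 0 < log_5(29) = 2.0922
T(n) = O(n^(log_5 29))

For T(n) = 29T(n/5) + O(n^0): log_5(29) = 2.0922. This is Case 1 of the Master Theorem (c < log_b(a), work dominated by leaves), giving O(n^(log_5 29)).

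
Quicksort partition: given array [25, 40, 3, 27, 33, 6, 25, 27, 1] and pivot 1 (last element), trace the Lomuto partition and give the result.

Lomuto partition with pivot = 1:

Initial array: [25, 40, 3, 27, 33, 6, 25, 27, 1]

arr[0]=25 > 1: no swap
arr[1]=40 > 1: no swap
arr[2]=3 > 1: no swap
arr[3]=27 > 1: no swap
arr[4]=33 > 1: no swap
arr[5]=6 > 1: no swap
arr[6]=25 > 1: no swap
arr[7]=27 > 1: no swap

Place pivot at position 0: [1, 40, 3, 27, 33, 6, 25, 27, 25]
Pivot position: 0

After partitioning with pivot 1, the array becomes [1, 40, 3, 27, 33, 6, 25, 27, 25]. The pivot is placed at index 0. All elements to the left of the pivot are <= 1, and all elements to the right are > 1.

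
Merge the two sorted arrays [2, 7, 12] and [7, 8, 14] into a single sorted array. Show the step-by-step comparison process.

Merging process:

Compare 2 vs 7: take 2 from left. Merged: [2]
Compare 7 vs 7: take 7 from left. Merged: [2, 7]
Compare 12 vs 7: take 7 from right. Merged: [2, 7, 7]
Compare 12 vs 8: take 8 from right. Merged: [2, 7, 7, 8]
Compare 12 vs 14: take 12 from left. Merged: [2, 7, 7, 8, 12]
Append remaining from right: [14]. Merged: [2, 7, 7, 8, 12, 14]

Final merged array: [2, 7, 7, 8, 12, 14]
Total comparisons: 5

The merged array is [2, 7, 7, 8, 12, 14], requiring 5 comparisons. The merge step runs in O(n) time where n is the total number of elements.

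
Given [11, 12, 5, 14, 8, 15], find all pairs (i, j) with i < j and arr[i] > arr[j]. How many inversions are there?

Finding inversions in [11, 12, 5, 14, 8, 15]:

(0, 2): arr[0]=11 > arr[2]=5
(0, 4): arr[0]=11 > arr[4]=8
(1, 2): arr[1]=12 > arr[2]=5
(1, 4): arr[1]=12 > arr[4]=8
(3, 4): arr[3]=14 > arr[4]=8

Total inversions: 5

The array has 5 inversion(s): (0,2), (0,4), (1,2), (1,4), (3,4). Each pair (i,j) satisfies i < j and arr[i] > arr[j].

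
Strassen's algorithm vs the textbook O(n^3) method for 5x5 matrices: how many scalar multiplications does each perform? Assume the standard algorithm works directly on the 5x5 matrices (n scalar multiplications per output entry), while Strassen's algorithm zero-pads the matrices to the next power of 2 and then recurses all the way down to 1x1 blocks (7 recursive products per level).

Matrix multiplication for 5x5 matrices:

Strassen's algorithm requires power-of-2 dimensions. Pad 5x5 to 8x8 (next power of 2).

Standard algorithm: 5^3 = 125 multiplications
Strassen's algorithm: 7^(log2(8)) = 7^3 = 343 multiplications
Difference: 125 - 343 = -218 (Strassen uses MORE here due to padding overhead — for small or just-over-power-of-2 n, padding can outweigh the per-level savings)

Standard: 125 multiplications (5^3). Strassen: 343 multiplications (7^3, after padding to 8x8). Strassen reduces 8 recursive multiplications to 7 at each level.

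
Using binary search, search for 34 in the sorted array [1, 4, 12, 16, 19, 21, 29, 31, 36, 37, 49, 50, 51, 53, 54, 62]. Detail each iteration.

Binary search for 34 in [1, 4, 12, 16, 19, 21, 29, 31, 36, 37, 49, 50, 51, 53, 54, 62]:

lo=0, hi=15, mid=7, arr[mid]=31 -> 31 < 34, search right half
lo=8, hi=15, mid=11, arr[mid]=50 -> 50 > 34, search left half
lo=8, hi=10, mid=9, arr[mid]=37 -> 37 > 34, search left half
lo=8, hi=8, mid=8, arr[mid]=36 -> 36 > 34, search left half
lo=8 > hi=7, target 34 not found

Binary search determines that 34 is not in the array after 4 comparisons. The search space was exhausted without finding the target.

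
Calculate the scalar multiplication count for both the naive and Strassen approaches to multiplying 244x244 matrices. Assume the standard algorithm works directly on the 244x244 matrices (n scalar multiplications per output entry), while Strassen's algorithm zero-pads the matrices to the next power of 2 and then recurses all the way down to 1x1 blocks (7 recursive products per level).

Matrix multiplication for 244x244 matrices:

Strassen's algorithm requires power-of-2 dimensions. Pad 244x244 to 256x256 (next power of 2).

Standard algorithm: 244^3 = 14526784 multiplications
Strassen's algorithm: 7^(log2(256)) = 7^8 = 5764801 multiplications
Savings: 14526784 - 5764801 = 8761983 multiplications

Standard: 14526784 multiplications (244^3). Strassen: 5764801 multiplications (7^8, after padding to 256x256). Strassen reduces 8 recursive multiplications to 7 at each level.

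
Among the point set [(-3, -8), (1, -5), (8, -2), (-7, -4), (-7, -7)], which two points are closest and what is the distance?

Computing all pairwise distances among 5 points:

d((-3, -8), (1, -5)) = 5.0
d((-3, -8), (8, -2)) = 12.53
d((-3, -8), (-7, -4)) = 5.6569
d((-3, -8), (-7, -7)) = 4.1231
d((1, -5), (8, -2)) = 7.6158
d((1, -5), (-7, -4)) = 8.0623
d((1, -5), (-7, -7)) = 8.2462
d((8, -2), (-7, -4)) = 15.1327
d((8, -2), (-7, -7)) = 15.8114
d((-7, -4), (-7, -7)) = 3.0 <-- minimum

Closest pair: (-7, -4) and (-7, -7) with distance 3.0

The closest pair is (-7, -4) and (-7, -7) with Euclidean distance 3.0. For 5 points, brute-force pairwise comparison is shown above. For large n, the divide-and-conquer algorithm (sort by x, recurse on halves, check the dividing strip) achieves O(n log n).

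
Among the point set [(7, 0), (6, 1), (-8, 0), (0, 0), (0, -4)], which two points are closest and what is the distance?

Computing all pairwise distances among 5 points:

d((7, 0), (6, 1)) = 1.4142 <-- minimum
d((7, 0), (-8, 0)) = 15.0
d((7, 0), (0, 0)) = 7.0
d((7, 0), (0, -4)) = 8.0623
d((6, 1), (-8, 0)) = 14.0357
d((6, 1), (0, 0)) = 6.0828
d((6, 1), (0, -4)) = 7.8102
d((-8, 0), (0, 0)) = 8.0
d((-8, 0), (0, -4)) = 8.9443
d((0, 0), (0, -4)) = 4.0

Closest pair: (7, 0) and (6, 1) with distance 1.4142

The closest pair is (7, 0) and (6, 1) with Euclidean distance 1.4142. For 5 points, brute-force pairwise comparison is shown above. For large n, the divide-and-conquer algorithm (sort by x, recurse on halves, check the dividing strip) achieves O(n log n).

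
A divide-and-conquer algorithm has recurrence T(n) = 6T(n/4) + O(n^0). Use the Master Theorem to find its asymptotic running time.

Master Theorem for T(n) = 6T(n/4) + O(n^0):

a = 6, b = 4, c = 0
log_b(a) = log_4(6) = 1.2925

Case 1: c = 0 < log_4(6) = 1.2925
T(n) = O(n^(log_4 6))

For T(n) = 6T(n/4) + O(n^0): log_4(6) = 1.2925. This is Case 1 of the Master Theorem (c < log_b(a), work dominated by leaves), giving O(n^(log_4 6)).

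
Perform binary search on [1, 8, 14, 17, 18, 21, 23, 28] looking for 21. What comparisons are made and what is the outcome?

Binary search for 21 in [1, 8, 14, 17, 18, 21, 23, 28]:

lo=0, hi=7, mid=3, arr[mid]=17 -> 17 < 21, search right half
lo=4, hi=7, mid=5, arr[mid]=21 -> Found target at index 5!

Binary search finds 21 at index 5 after 2 comparisons. The search repeatedly halves the search space by comparing with the middle element.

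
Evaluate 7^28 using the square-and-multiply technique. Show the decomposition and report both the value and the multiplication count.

Computing 7^28 by squaring (build up from 7^1; each line after the first costs one multiplication):

7^1 = 7
7^2 = (7^1)^2 = 7^2 = 49
7^3 = 7 * 7^2 = 7 * 49 = 343
7^6 = (7^3)^2 = 343^2 = 117649
7^7 = 7 * 7^6 = 7 * 117649 = 823543
7^14 = (7^7)^2 = 823543^2 = 678223072849
7^28 = (7^14)^2 = 678223072849^2 = 459986536544739960976801

Result: 459986536544739960976801
Multiplications needed: 6 (6 lines after 7^1)

7^28 = 459986536544739960976801. Using exponentiation by squaring, this requires 6 multiplications. The key idea: if the exponent is even, square the half-power; if odd, multiply by the base once.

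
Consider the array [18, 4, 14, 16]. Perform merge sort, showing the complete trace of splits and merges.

Merge sort trace:

Split: [18, 4, 14, 16] -> [18, 4] and [14, 16]
  Split: [18, 4] -> [18] and [4]
  Merge: [18] + [4] -> [4, 18]
  Split: [14, 16] -> [14] and [16]
  Merge: [14] + [16] -> [14, 16]
Merge: [4, 18] + [14, 16] -> [4, 14, 16, 18]

Final sorted array: [4, 14, 16, 18]

The merge sort proceeds by recursively splitting the array and merging sorted halves.
After all merges, the sorted array is [4, 14, 16, 18].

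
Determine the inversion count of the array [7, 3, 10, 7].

Finding inversions in [7, 3, 10, 7]:

(0, 1): arr[0]=7 > arr[1]=3
(2, 3): arr[2]=10 > arr[3]=7

Total inversions: 2

The array has 2 inversion(s): (0,1), (2,3). Each pair (i,j) satisfies i < j and arr[i] > arr[j].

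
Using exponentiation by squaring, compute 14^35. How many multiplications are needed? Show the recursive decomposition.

Computing 14^35 by squaring (build up from 14^1; each line after the first costs one multiplication):

14^1 = 14
14^2 = (14^1)^2 = 14^2 = 196
14^4 = (14^2)^2 = 196^2 = 38416
14^8 = (14^4)^2 = 38416^2 = 1475789056
14^16 = (14^8)^2 = 1475789056^2 = 2177953337809371136
14^17 = 14 * 14^16 = 14 * 2177953337809371136 = 30491346729331195904
14^34 = (14^17)^2 = 30491346729331195904^2 = 929722225368296217729286886758826377216
14^35 = 14 * 14^34 = 14 * 929722225368296217729286886758826377216 = 13016111155156147048210016414623569281024

Result: 13016111155156147048210016414623569281024
Multiplications needed: 7 (7 lines after 14^1)

14^35 = 13016111155156147048210016414623569281024. Using exponentiation by squaring, this requires 7 multiplications. The key idea: if the exponent is even, square the half-power; if odd, multiply by the base once.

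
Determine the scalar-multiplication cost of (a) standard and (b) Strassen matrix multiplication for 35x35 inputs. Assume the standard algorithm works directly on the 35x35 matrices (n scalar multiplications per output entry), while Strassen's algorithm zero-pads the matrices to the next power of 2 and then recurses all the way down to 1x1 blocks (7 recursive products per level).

Matrix multiplication for 35x35 matrices:

Strassen's algorithm requires power-of-2 dimensions. Pad 35x35 to 64x64 (next power of 2).

Standard algorithm: 35^3 = 42875 multiplications
Strassen's algorithm: 7^(log2(64)) = 7^6 = 117649 multiplications
Difference: 42875 - 117649 = -74774 (Strassen uses MORE here due to padding overhead — for small or just-over-power-of-2 n, padding can outweigh the per-level savings)

Standard: 42875 multiplications (35^3). Strassen: 117649 multiplications (7^6, after padding to 64x64). Strassen reduces 8 recursive multiplications to 7 at each level.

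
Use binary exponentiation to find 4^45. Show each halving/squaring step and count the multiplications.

Computing 4^45 by squaring (build up from 4^1; each line after the first costs one multiplication):

4^1 = 4
4^2 = (4^1)^2 = 4^2 = 16
4^4 = (4^2)^2 = 16^2 = 256
4^5 = 4 * 4^4 = 4 * 256 = 1024
4^10 = (4^5)^2 = 1024^2 = 1048576
4^11 = 4 * 4^10 = 4 * 1048576 = 4194304
4^22 = (4^11)^2 = 4194304^2 = 17592186044416
4^44 = (4^22)^2 = 17592186044416^2 = 309485009821345068724781056
4^45 = 4 * 4^44 = 4 * 309485009821345068724781056 = 1237940039285380274899124224

Result: 1237940039285380274899124224
Multiplications needed: 8 (8 lines after 4^1)

4^45 = 1237940039285380274899124224. Using exponentiation by squaring, this requires 8 multiplications. The key idea: if the exponent is even, square the half-power; if odd, multiply by the base once.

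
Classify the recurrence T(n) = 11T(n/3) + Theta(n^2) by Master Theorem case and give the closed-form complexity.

Master Theorem for T(n) = 11T(n/3) + O(n^2):

a = 11, b = 3, c = 2
log_b(a) = log_3(11) = 2.1827

Case 1: c = 2 < log_3(11) = 2.1827
T(n) = O(n^(log_3 11))

For T(n) = 11T(n/3) + O(n^2): log_3(11) = 2.1827. This is Case 1 of the Master Theorem (c < log_b(a), work dominated by leaves), giving O(n^(log_3 11)).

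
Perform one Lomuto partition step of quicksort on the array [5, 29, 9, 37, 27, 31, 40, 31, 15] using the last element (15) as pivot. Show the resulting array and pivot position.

Lomuto partition with pivot = 15:

Initial array: [5, 29, 9, 37, 27, 31, 40, 31, 15]

arr[0]=5 <= 15: swap with position 0, array becomes [5, 29, 9, 37, 27, 31, 40, 31, 15]
arr[1]=29 > 15: no swap
arr[2]=9 <= 15: swap with position 1, array becomes [5, 9, 29, 37, 27, 31, 40, 31, 15]
arr[3]=37 > 15: no swap
arr[4]=27 > 15: no swap
arr[5]=31 > 15: no swap
arr[6]=40 > 15: no swap
arr[7]=31 > 15: no swap

Place pivot at position 2: [5, 9, 15, 37, 27, 31, 40, 31, 29]
Pivot position: 2

After partitioning with pivot 15, the array becomes [5, 9, 15, 37, 27, 31, 40, 31, 29]. The pivot is placed at index 2. All elements to the left of the pivot are <= 15, and all elements to the right are > 15.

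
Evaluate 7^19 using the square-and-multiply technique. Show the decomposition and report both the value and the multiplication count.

Computing 7^19 by squaring (build up from 7^1; each line after the first costs one multiplication):

7^1 = 7
7^2 = (7^1)^2 = 7^2 = 49
7^4 = (7^2)^2 = 49^2 = 2401
7^8 = (7^4)^2 = 2401^2 = 5764801
7^9 = 7 * 7^8 = 7 * 5764801 = 40353607
7^18 = (7^9)^2 = 40353607^2 = 1628413597910449
7^19 = 7 * 7^18 = 7 * 1628413597910449 = 11398895185373143

Result: 11398895185373143
Multiplications needed: 6 (6 lines after 7^1)

7^19 = 11398895185373143. Using exponentiation by squaring, this requires 6 multiplications. The key idea: if the exponent is even, square the half-power; if odd, multiply by the base once.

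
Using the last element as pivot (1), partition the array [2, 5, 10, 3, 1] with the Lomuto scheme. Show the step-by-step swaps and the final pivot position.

Lomuto partition with pivot = 1:

Initial array: [2, 5, 10, 3, 1]

arr[0]=2 > 1: no swap
arr[1]=5 > 1: no swap
arr[2]=10 > 1: no swap
arr[3]=3 > 1: no swap

Place pivot at position 0: [1, 5, 10, 3, 2]
Pivot position: 0

After partitioning with pivot 1, the array becomes [1, 5, 10, 3, 2]. The pivot is placed at index 0. All elements to the left of the pivot are <= 1, and all elements to the right are > 1.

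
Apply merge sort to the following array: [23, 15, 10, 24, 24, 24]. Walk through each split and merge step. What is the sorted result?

Merge sort trace:

Split: [23, 15, 10, 24, 24, 24] -> [23, 15, 10] and [24, 24, 24]
  Split: [23, 15, 10] -> [23] and [15, 10]
    Split: [15, 10] -> [15] and [10]
    Merge: [15] + [10] -> [10, 15]
  Merge: [23] + [10, 15] -> [10, 15, 23]
  Split: [24, 24, 24] -> [24] and [24, 24]
    Split: [24, 24] -> [24] and [24]
    Merge: [24] + [24] -> [24, 24]
  Merge: [24] + [24, 24] -> [24, 24, 24]
Merge: [10, 15, 23] + [24, 24, 24] -> [10, 15, 23, 24, 24, 24]

Final sorted array: [10, 15, 23, 24, 24, 24]

The merge sort proceeds by recursively splitting the array and merging sorted halves.
After all merges, the sorted array is [10, 15, 23, 24, 24, 24].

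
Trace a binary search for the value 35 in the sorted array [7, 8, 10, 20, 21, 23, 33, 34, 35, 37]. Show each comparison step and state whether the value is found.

Binary search for 35 in [7, 8, 10, 20, 21, 23, 33, 34, 35, 37]:

lo=0, hi=9, mid=4, arr[mid]=21 -> 21 < 35, search right half
lo=5, hi=9, mid=7, arr[mid]=34 -> 34 < 35, search right half
lo=8, hi=9, mid=8, arr[mid]=35 -> Found target at index 8!

Binary search finds 35 at index 8 after 3 comparisons. The search repeatedly halves the search space by comparing with the middle element.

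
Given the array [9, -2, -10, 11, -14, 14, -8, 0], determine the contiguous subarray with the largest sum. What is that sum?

Using Kadane's algorithm on [9, -2, -10, 11, -14, 14, -8, 0]:

Scanning through the array:
Position 1 (value -2): max_ending_here = 7, max_so_far = 9
Position 2 (value -10): max_ending_here = -3, max_so_far = 9
Position 3 (value 11): max_ending_here = 11, max_so_far = 11
Position 4 (value -14): max_ending_here = -3, max_so_far = 11
Position 5 (value 14): max_ending_here = 14, max_so_far = 14
Position 6 (value -8): max_ending_here = 6, max_so_far = 14
Position 7 (value 0): max_ending_here = 6, max_so_far = 14

Maximum subarray: [14]
Maximum sum: 14

The maximum subarray is [14] with sum 14. This subarray runs from index 5 to index 5.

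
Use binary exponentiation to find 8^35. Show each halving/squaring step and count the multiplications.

Computing 8^35 by squaring (build up from 8^1; each line after the first costs one multiplication):

8^1 = 8
8^2 = (8^1)^2 = 8^2 = 64
8^4 = (8^2)^2 = 64^2 = 4096
8^8 = (8^4)^2 = 4096^2 = 16777216
8^16 = (8^8)^2 = 16777216^2 = 281474976710656
8^17 = 8 * 8^16 = 8 * 281474976710656 = 2251799813685248
8^34 = (8^17)^2 = 2251799813685248^2 = 5070602400912917605986812821504
8^35 = 8 * 8^34 = 8 * 5070602400912917605986812821504 = 40564819207303340847894502572032

Result: 40564819207303340847894502572032
Multiplications needed: 7 (7 lines after 8^1)

8^35 = 40564819207303340847894502572032. Using exponentiation by squaring, this requires 7 multiplications. The key idea: if the exponent is even, square the half-power; if odd, multiply by the base once.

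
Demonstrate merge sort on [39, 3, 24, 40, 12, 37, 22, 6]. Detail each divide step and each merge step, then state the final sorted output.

Merge sort trace:

Split: [39, 3, 24, 40, 12, 37, 22, 6] -> [39, 3, 24, 40] and [12, 37, 22, 6]
  Split: [39, 3, 24, 40] -> [39, 3] and [24, 40]
    Split: [39, 3] -> [39] and [3]
    Merge: [39] + [3] -> [3, 39]
    Split: [24, 40] -> [24] and [40]
    Merge: [24] + [40] -> [24, 40]
  Merge: [3, 39] + [24, 40] -> [3, 24, 39, 40]
  Split: [12, 37, 22, 6] -> [12, 37] and [22, 6]
    Split: [12, 37] -> [12] and [37]
    Merge: [12] + [37] -> [12, 37]
    Split: [22, 6] -> [22] and [6]
    Merge: [22] + [6] -> [6, 22]
  Merge: [12, 37] + [6, 22] -> [6, 12, 22, 37]
Merge: [3, 24, 39, 40] + [6, 12, 22, 37] -> [3, 6, 12, 22, 24, 37, 39, 40]

Final sorted array: [3, 6, 12, 22, 24, 37, 39, 40]

The merge sort proceeds by recursively splitting the array and merging sorted halves.
After all merges, the sorted array is [3, 6, 12, 22, 24, 37, 39, 40].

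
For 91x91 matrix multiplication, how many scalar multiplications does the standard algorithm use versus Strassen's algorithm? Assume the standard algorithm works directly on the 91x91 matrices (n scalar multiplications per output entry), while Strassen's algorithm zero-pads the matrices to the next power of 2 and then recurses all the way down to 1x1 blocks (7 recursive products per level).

Matrix multiplication for 91x91 matrices:

Strassen's algorithm requires power-of-2 dimensions. Pad 91x91 to 128x128 (next power of 2).

Standard algorithm: 91^3 = 753571 multiplications
Strassen's algorithm: 7^(log2(128)) = 7^7 = 823543 multiplications
Difference: 753571 - 823543 = -69972 (Strassen uses MORE here due to padding overhead — for small or just-over-power-of-2 n, padding can outweigh the per-level savings)

Standard: 753571 multiplications (91^3). Strassen: 823543 multiplications (7^7, after padding to 128x128). Strassen reduces 8 recursive multiplications to 7 at each level.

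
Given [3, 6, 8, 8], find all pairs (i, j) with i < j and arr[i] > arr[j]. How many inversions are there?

Finding inversions in [3, 6, 8, 8]:


Total inversions: 0

The array has 0 inversions. It is already sorted.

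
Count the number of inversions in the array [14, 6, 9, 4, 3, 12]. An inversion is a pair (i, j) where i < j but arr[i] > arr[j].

Finding inversions in [14, 6, 9, 4, 3, 12]:

(0, 1): arr[0]=14 > arr[1]=6
(0, 2): arr[0]=14 > arr[2]=9
(0, 3): arr[0]=14 > arr[3]=4
(0, 4): arr[0]=14 > arr[4]=3
(0, 5): arr[0]=14 > arr[5]=12
(1, 3): arr[1]=6 > arr[3]=4
(1, 4): arr[1]=6 > arr[4]=3
(2, 3): arr[2]=9 > arr[3]=4
(2, 4): arr[2]=9 > arr[4]=3
(3, 4): arr[3]=4 > arr[4]=3

Total inversions: 10

The array has 10 inversion(s): (0,1), (0,2), (0,3), (0,4), (0,5), (1,3), (1,4), (2,3), (2,4), (3,4). Each pair (i,j) satisfies i < j and arr[i] > arr[j].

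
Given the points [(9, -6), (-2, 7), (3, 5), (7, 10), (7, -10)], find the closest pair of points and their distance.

Computing all pairwise distances among 5 points:

d((9, -6), (-2, 7)) = 17.0294
d((9, -6), (3, 5)) = 12.53
d((9, -6), (7, 10)) = 16.1245
d((9, -6), (7, -10)) = 4.4721 <-- minimum
d((-2, 7), (3, 5)) = 5.3852
d((-2, 7), (7, 10)) = 9.4868
d((-2, 7), (7, -10)) = 19.2354
d((3, 5), (7, 10)) = 6.4031
d((3, 5), (7, -10)) = 15.5242
d((7, 10), (7, -10)) = 20.0

Closest pair: (9, -6) and (7, -10) with distance 4.4721

The closest pair is (9, -6) and (7, -10) with Euclidean distance 4.4721. For 5 points, brute-force pairwise comparison is shown above. For large n, the divide-and-conquer algorithm (sort by x, recurse on halves, check the dividing strip) achieves O(n log n).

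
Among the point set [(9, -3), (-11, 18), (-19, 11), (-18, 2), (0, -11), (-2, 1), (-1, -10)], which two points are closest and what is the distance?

Computing all pairwise distances among 7 points:

d((9, -3), (-11, 18)) = 29.0
d((9, -3), (-19, 11)) = 31.305
d((9, -3), (-18, 2)) = 27.4591
d((9, -3), (0, -11)) = 12.0416
d((9, -3), (-2, 1)) = 11.7047
d((9, -3), (-1, -10)) = 12.2066
d((-11, 18), (-19, 11)) = 10.6301
d((-11, 18), (-18, 2)) = 17.4642
d((-11, 18), (0, -11)) = 31.0161
d((-11, 18), (-2, 1)) = 19.2354
d((-11, 18), (-1, -10)) = 29.7321
d((-19, 11), (-18, 2)) = 9.0554
d((-19, 11), (0, -11)) = 29.0689
d((-19, 11), (-2, 1)) = 19.7231
d((-19, 11), (-1, -10)) = 27.6586
d((-18, 2), (0, -11)) = 22.2036
d((-18, 2), (-2, 1)) = 16.0312
d((-18, 2), (-1, -10)) = 20.8087
d((0, -11), (-2, 1)) = 12.1655
d((0, -11), (-1, -10)) = 1.4142 <-- minimum
d((-2, 1), (-1, -10)) = 11.0454

Closest pair: (0, -11) and (-1, -10) with distance 1.4142

The closest pair is (0, -11) and (-1, -10) with Euclidean distance 1.4142. For 7 points, brute-force pairwise comparison is shown above. For large n, the divide-and-conquer algorithm (sort by x, recurse on halves, check the dividing strip) achieves O(n log n).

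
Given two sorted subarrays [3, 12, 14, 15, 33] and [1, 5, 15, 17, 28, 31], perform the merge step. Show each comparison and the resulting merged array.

Merging process:

Compare 3 vs 1: take 1 from right. Merged: [1]
Compare 3 vs 5: take 3 from left. Merged: [1, 3]
Compare 12 vs 5: take 5 from right. Merged: [1, 3, 5]
Compare 12 vs 15: take 12 from left. Merged: [1, 3, 5, 12]
Compare 14 vs 15: take 14 from left. Merged: [1, 3, 5, 12, 14]
Compare 15 vs 15: take 15 from left. Merged: [1, 3, 5, 12, 14, 15]
Compare 33 vs 15: take 15 from right. Merged: [1, 3, 5, 12, 14, 15, 15]
Compare 33 vs 17: take 17 from right. Merged: [1, 3, 5, 12, 14, 15, 15, 17]
Compare 33 vs 28: take 28 from right. Merged: [1, 3, 5, 12, 14, 15, 15, 17, 28]
Compare 33 vs 31: take 31 from right. Merged: [1, 3, 5, 12, 14, 15, 15, 17, 28, 31]
Append remaining from left: [33]. Merged: [1, 3, 5, 12, 14, 15, 15, 17, 28, 31, 33]

Final merged array: [1, 3, 5, 12, 14, 15, 15, 17, 28, 31, 33]
Total comparisons: 10

The merged array is [1, 3, 5, 12, 14, 15, 15, 17, 28, 31, 33], requiring 10 comparisons. The merge step runs in O(n) time where n is the total number of elements.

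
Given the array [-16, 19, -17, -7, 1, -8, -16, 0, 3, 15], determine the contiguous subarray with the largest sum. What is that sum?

Using Kadane's algorithm on [-16, 19, -17, -7, 1, -8, -16, 0, 3, 15]:

Scanning through the array:
Position 1 (value 19): max_ending_here = 19, max_so_far = 19
Position 2 (value -17): max_ending_here = 2, max_so_far = 19
Position 3 (value -7): max_ending_here = -5, max_so_far = 19
Position 4 (value 1): max_ending_here = 1, max_so_far = 19
Position 5 (value -8): max_ending_here = -7, max_so_far = 19
Position 6 (value -16): max_ending_here = -16, max_so_far = 19
Position 7 (value 0): max_ending_here = 0, max_so_far = 19
Position 8 (value 3): max_ending_here = 3, max_so_far = 19
Position 9 (value 15): max_ending_here = 18, max_so_far = 19

Maximum subarray: [19]
Maximum sum: 19

The maximum subarray is [19] with sum 19. This subarray runs from index 1 to index 1.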